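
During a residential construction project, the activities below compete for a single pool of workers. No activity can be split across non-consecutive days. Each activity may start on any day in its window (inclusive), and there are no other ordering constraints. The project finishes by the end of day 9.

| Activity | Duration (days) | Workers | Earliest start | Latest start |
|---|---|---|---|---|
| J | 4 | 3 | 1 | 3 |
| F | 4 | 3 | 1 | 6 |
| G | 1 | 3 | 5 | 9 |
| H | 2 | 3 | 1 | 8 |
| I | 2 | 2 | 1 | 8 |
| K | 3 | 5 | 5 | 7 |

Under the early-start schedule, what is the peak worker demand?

11

Early-start schedule: J@1, F@1, G@5, H@1, I@1, K@5.
Load per day: day 1: 11, day 2: 11, day 3: 6, day 4: 6, day 5: 8, day 6: 5, day 7: 5, day 8: 0, day 9: 0.
Peak is 11.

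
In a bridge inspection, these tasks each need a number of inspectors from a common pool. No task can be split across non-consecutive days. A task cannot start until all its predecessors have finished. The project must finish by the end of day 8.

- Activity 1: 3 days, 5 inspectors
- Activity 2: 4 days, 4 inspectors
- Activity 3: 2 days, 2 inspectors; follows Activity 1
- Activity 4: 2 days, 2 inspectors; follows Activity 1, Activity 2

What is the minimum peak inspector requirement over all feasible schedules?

Schedule Activity 1@1, Activity 2@1, Activity 3@4, Activity 4@5: d1:9  d2:9  d3:9  d4:6  d5:4  d6:2  d7:0  d8:0 — peak 9.

9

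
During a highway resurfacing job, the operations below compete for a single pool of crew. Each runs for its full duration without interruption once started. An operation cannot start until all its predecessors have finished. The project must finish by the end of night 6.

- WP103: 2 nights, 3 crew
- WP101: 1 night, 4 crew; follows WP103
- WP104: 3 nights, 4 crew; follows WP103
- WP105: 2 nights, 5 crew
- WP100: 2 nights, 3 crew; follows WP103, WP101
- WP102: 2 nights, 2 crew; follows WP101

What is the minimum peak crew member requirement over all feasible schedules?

9

Schedule WP103@1, WP101@3, WP104@3, WP105@1, WP100@4, WP102@4: n1:8  n2:8  n3:8  n4:9  n5:9  n6:0 — peak 9.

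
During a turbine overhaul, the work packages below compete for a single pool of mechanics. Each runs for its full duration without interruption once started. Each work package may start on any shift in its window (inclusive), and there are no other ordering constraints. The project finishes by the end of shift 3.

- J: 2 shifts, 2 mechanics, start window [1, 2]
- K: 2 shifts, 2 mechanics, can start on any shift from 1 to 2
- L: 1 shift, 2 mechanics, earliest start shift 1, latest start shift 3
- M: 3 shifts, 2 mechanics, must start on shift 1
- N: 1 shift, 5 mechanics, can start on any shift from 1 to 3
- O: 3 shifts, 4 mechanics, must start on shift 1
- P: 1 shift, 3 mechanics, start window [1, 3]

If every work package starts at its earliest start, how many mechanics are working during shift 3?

At early start, shift 3 has: M, O.
Demand: 2 + 4 = 6.

6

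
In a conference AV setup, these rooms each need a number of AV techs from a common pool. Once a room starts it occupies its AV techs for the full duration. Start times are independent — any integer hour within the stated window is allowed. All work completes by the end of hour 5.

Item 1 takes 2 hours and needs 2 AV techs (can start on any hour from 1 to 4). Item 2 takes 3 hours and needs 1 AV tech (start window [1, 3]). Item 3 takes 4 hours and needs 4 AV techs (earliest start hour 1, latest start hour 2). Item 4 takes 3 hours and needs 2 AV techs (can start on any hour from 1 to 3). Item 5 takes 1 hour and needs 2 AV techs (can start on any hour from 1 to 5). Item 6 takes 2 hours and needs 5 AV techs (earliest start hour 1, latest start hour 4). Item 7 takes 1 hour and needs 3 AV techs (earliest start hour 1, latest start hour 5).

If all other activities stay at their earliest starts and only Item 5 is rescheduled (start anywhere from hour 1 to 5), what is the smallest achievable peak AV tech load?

17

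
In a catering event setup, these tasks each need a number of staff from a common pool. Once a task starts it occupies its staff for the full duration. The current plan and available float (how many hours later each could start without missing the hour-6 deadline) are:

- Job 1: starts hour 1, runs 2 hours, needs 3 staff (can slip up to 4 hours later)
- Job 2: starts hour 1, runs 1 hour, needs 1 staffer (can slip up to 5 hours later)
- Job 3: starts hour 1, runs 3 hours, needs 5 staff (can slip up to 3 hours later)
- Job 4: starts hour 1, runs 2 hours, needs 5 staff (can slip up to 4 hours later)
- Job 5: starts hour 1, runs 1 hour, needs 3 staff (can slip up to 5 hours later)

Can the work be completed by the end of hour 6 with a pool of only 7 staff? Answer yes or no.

no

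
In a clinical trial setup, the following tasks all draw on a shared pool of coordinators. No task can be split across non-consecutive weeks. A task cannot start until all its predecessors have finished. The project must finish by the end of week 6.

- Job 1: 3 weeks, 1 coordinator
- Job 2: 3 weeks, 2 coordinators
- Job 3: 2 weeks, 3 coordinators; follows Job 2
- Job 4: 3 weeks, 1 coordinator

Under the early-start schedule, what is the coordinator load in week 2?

4

At early start, week 2 has: Job 1, Job 2, Job 4.
Demand: 1 + 2 + 1 = 4.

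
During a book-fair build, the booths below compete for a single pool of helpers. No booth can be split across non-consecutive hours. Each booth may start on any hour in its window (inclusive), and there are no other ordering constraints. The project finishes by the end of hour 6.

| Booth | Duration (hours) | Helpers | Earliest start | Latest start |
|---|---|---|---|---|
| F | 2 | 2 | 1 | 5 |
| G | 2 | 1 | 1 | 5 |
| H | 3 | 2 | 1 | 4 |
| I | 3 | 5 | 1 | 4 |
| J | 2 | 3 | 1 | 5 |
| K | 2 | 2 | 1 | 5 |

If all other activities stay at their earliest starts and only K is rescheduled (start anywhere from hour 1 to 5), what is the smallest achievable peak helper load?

K@1: h1:15  h2:15  h3:7  h4:0  h5:0  h6:0 → peak 15
K@2: h1:13  h2:15  h3:9  h4:0  h5:0  h6:0 → peak 15
K@3: h1:13  h2:13  h3:9  h4:2  h5:0  h6:0 → peak 13
K@4: h1:13  h2:13  h3:7  h4:2  h5:2  h6:0 → peak 13
K@5: h1:13  h2:13  h3:7  h4:0  h5:2  h6:2 → peak 13
Best is K@3, peak 13.

13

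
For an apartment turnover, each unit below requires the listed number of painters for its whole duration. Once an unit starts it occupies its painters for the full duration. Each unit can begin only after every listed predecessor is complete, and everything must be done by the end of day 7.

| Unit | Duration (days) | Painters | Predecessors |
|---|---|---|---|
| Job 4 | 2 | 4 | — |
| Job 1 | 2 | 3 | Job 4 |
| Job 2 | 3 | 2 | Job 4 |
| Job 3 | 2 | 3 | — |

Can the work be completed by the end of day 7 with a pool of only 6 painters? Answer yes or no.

yes

Schedule Job 4@1, Job 1@3, Job 2@3, Job 3@5: d1:4  d2:4  d3:5  d4:5  d5:5  d6:3  d7:0 — peak 5 ≤ 6.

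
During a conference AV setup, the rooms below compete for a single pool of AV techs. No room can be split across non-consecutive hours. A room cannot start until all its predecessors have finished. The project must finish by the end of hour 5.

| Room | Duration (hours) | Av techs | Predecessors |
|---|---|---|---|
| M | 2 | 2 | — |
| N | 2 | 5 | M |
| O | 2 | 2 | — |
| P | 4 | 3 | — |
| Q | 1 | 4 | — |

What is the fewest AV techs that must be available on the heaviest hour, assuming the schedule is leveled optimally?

8

Early-start (M@1, N@3, O@1, P@1, Q@1) gives peak 11: h1:11  h2:7  h3:8  h4:8  h5:0.
Shift Q→5.
Schedule M@1, N@3, O@1, P@1, Q@5: h1:7  h2:7  h3:8  h4:8  h5:4 — peak 8.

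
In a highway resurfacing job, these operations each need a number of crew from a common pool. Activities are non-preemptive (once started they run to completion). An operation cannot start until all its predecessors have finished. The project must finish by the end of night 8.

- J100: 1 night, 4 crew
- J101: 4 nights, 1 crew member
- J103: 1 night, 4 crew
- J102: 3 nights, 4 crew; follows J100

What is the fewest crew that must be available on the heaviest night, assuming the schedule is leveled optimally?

Early-start (J100@1, J101@1, J103@1, J102@2) gives peak 9: n1:9  n2:5  n3:5  n4:5  n5:0  n6:0  n7:0  n8:0.
Shift J103→2, J102→3.
Schedule J100@1, J101@1, J103@2, J102@3: n1:5  n2:5  n3:5  n4:5  n5:4  n6:0  n7:0  n8:0 — peak 5.

5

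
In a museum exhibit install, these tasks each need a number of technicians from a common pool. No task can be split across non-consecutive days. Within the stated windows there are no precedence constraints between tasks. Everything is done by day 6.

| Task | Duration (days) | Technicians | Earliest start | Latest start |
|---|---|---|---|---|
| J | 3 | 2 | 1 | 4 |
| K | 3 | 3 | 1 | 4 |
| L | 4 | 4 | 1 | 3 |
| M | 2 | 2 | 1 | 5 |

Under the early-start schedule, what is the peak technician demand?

Early-start schedule: J@1, K@1, L@1, M@1.
Load per day: day 1: 11, day 2: 11, day 3: 9, day 4: 4, day 5: 0, day 6: 0.
Peak is 11.

11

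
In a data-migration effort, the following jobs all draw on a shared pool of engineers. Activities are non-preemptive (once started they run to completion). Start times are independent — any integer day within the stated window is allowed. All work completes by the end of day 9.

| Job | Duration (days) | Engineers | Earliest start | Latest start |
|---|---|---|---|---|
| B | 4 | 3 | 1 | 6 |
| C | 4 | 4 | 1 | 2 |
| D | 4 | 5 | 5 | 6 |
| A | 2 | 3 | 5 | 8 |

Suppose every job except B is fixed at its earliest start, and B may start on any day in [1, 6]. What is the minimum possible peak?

B@1: d1:7  d2:7  d3:7  d4:7  d5:8  d6:8  d7:5  d8:5  d9:0 → peak 8
B@2: d1:4  d2:7  d3:7  d4:7  d5:11  d6:8  d7:5  d8:5  d9:0 → peak 11
B@3: d1:4  d2:4  d3:7  d4:7  d5:11  d6:11  d7:5  d8:5  d9:0 → peak 11
B@4: d1:4  d2:4  d3:4  d4:7  d5:11  d6:11  d7:8  d8:5  d9:0 → peak 11
B@5: d1:4  d2:4  d3:4  d4:4  d5:11  d6:11  d7:8  d8:8  d9:0 → peak 11
B@6: d1:4  d2:4  d3:4  d4:4  d5:8  d6:11  d7:8  d8:8  d9:3 → peak 11
Best is B@1, peak 8.

8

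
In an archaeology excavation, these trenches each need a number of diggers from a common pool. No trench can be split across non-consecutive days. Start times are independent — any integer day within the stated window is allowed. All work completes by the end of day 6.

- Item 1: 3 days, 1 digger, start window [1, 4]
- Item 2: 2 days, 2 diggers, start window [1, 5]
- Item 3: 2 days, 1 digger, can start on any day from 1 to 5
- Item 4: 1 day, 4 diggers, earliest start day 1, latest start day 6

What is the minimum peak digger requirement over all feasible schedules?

Early-start (Item 1@1, Item 2@1, Item 3@1, Item 4@1) gives peak 8: d1:8  d2:4  d3:1  d4:0  d5:0  d6:0.
Shift Item 4→4.
Schedule Item 1@1, Item 2@1, Item 3@1, Item 4@4: d1:4  d2:4  d3:1  d4:4  d5:0  d6:0 — peak 4.

4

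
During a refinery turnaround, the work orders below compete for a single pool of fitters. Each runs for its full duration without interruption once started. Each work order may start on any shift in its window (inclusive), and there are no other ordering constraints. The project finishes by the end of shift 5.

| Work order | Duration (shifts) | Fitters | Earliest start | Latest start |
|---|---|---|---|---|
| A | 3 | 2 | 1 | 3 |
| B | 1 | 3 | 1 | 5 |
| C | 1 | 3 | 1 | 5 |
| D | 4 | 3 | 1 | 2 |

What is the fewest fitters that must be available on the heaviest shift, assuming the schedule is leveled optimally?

Early-start (A@1, B@1, C@1, D@1) gives peak 11: s1:11  s2:5  s3:5  s4:3  s5:0.
Shift C→4, D→2.
Schedule A@1, B@1, C@4, D@2: s1:5  s2:5  s3:5  s4:6  s5:3 — peak 6.

6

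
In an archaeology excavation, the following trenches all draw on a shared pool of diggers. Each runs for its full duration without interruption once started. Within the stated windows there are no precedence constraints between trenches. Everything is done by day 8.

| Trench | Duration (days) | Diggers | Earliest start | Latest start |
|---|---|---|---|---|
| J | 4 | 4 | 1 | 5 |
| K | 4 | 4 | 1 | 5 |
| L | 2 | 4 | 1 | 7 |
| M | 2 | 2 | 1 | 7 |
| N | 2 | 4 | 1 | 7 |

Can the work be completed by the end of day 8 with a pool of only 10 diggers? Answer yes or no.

Schedule J@1, K@1, L@5, M@5, N@7: d1:8  d2:8  d3:8  d4:8  d5:6  d6:6  d7:4  d8:4 — peak 8 ≤ 10.

yes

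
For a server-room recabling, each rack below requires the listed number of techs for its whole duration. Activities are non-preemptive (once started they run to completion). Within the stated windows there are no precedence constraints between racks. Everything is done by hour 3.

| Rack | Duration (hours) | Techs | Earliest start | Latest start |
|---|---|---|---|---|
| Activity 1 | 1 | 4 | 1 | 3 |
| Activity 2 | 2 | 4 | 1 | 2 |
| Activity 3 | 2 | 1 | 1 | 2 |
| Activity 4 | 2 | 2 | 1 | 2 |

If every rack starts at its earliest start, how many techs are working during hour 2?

At early start, hour 2 has: Activity 2, Activity 3, Activity 4.
Demand: 4 + 1 + 2 = 7.

7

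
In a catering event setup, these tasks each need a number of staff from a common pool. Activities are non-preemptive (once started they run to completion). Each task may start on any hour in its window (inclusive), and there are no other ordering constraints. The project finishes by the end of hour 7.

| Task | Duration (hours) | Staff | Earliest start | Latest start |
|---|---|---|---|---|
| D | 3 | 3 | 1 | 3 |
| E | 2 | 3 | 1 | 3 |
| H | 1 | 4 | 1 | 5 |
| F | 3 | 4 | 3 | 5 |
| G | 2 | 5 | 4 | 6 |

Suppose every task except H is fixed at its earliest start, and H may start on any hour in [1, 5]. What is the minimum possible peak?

H@1: h1:10  h2:6  h3:7  h4:9  h5:9  h6:0  h7:0 → peak 10
H@2: h1:6  h2:10  h3:7  h4:9  h5:9  h6:0  h7:0 → peak 10
H@3: h1:6  h2:6  h3:11  h4:9  h5:9  h6:0  h7:0 → peak 11
H@4: h1:6  h2:6  h3:7  h4:13  h5:9  h6:0  h7:0 → peak 13
H@5: h1:6  h2:6  h3:7  h4:9  h5:13  h6:0  h7:0 → peak 13
Best is H@1, peak 10.

10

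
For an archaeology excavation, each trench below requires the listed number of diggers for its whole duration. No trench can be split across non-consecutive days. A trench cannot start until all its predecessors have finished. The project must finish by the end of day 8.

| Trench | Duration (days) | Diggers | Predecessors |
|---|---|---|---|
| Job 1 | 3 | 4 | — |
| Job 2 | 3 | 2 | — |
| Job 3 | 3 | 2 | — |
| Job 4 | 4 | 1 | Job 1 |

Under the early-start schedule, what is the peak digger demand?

8

Early-start schedule: Job 1@1, Job 2@1, Job 3@1, Job 4@4.
Load per day: day 1: 8, day 2: 8, day 3: 8, day 4: 1, day 5: 1, day 6: 1, day 7: 1, day 8: 0.
Peak is 8.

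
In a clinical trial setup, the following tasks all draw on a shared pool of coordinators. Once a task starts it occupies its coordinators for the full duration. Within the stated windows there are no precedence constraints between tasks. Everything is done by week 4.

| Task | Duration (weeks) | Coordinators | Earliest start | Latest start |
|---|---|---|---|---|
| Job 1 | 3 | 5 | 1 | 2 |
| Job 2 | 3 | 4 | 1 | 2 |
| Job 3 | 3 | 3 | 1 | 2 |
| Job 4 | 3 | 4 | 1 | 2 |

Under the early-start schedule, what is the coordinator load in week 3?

At early start, week 3 has: Job 1, Job 2, Job 3, Job 4.
Demand: 5 + 4 + 3 + 4 = 16.

16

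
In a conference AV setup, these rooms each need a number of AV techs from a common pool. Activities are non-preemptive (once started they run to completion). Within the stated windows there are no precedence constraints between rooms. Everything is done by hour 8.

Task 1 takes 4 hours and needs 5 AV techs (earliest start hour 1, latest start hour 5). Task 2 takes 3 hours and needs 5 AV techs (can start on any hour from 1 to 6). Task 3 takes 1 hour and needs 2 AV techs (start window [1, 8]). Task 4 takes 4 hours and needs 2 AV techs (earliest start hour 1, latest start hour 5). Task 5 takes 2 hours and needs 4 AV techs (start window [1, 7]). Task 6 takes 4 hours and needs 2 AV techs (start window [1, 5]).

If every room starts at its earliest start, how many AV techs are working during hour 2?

18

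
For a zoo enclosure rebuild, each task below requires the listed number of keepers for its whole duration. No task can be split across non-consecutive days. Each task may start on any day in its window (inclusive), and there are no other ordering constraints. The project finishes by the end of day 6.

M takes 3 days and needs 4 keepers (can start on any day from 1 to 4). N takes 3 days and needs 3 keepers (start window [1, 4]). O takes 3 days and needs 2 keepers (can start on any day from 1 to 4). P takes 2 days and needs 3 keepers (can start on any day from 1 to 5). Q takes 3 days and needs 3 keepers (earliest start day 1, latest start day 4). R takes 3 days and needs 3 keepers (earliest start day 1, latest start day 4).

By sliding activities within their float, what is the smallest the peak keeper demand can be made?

9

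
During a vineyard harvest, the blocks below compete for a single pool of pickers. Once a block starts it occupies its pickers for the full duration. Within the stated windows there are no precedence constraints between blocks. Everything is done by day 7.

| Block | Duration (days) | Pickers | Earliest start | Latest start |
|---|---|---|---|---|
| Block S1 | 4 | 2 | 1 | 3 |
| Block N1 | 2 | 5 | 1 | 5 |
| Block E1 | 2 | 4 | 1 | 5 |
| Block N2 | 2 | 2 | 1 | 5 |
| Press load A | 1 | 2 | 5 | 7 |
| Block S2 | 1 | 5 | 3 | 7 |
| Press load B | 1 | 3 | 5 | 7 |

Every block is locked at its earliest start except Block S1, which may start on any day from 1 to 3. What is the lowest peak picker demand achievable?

11

Block S1@1: d1:13  d2:13  d3:7  d4:2  d5:5  d6:0  d7:0 → peak 13
Block S1@2: d1:11  d2:13  d3:7  d4:2  d5:7  d6:0  d7:0 → peak 13
Block S1@3: d1:11  d2:11  d3:7  d4:2  d5:7  d6:2  d7:0 → peak 11
Best is Block S1@3, peak 11.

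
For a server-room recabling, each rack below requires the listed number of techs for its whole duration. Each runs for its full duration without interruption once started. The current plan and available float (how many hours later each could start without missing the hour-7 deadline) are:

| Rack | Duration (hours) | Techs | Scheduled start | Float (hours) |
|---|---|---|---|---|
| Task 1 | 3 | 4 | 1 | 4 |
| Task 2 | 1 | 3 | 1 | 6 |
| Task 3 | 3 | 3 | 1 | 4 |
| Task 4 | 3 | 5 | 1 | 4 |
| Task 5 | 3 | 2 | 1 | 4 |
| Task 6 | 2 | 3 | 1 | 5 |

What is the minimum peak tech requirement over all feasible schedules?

9

Early-start (Task 1@1, Task 2@1, Task 3@1, Task 4@1, Task 5@1, Task 6@1) gives peak 20: h1:20  h2:17  h3:14  h4:0  h5:0  h6:0  h7:0.
Shift Task 3→2, Task 4→4, Task 6→5.
Schedule Task 1@1, Task 2@1, Task 3@2, Task 4@4, Task 5@1, Task 6@5: h1:9  h2:9  h3:9  h4:8  h5:8  h6:8  h7:0 — peak 9.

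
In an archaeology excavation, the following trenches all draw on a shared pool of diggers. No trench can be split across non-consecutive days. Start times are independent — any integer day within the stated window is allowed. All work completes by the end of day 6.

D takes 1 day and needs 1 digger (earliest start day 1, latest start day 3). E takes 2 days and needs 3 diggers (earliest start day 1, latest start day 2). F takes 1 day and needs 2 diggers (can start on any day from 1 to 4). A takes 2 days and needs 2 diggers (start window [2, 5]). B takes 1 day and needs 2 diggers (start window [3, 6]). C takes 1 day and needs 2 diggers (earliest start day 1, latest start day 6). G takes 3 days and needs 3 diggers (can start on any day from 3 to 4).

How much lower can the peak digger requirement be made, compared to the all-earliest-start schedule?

3

Early-start peak: d1:8  d2:5  d3:7  d4:3  d5:3  d6:0 ⇒ 8.
Leveled (D@1, E@1, F@2, A@3, B@3, C@5, G@4): d1:4  d2:5  d3:4  d4:5  d5:5  d6:3 ⇒ 5.
Reduction 8 − 5 = 3.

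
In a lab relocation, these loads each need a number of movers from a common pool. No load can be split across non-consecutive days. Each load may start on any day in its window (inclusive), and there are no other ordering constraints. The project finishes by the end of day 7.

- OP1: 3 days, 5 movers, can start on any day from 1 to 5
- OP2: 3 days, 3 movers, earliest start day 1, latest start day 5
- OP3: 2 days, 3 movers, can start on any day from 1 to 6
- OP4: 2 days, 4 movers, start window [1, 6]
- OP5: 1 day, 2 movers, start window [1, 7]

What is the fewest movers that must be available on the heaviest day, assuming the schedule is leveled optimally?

Early-start (OP1@1, OP2@1, OP3@1, OP4@1, OP5@1) gives peak 17: d1:17  d2:15  d3:8  d4:0  d5:0  d6:0  d7:0.
Shift OP2→4, OP3→4, OP4→6.
Schedule OP1@1, OP2@4, OP3@4, OP4@6, OP5@1: d1:7  d2:5  d3:5  d4:6  d5:6  d6:7  d7:4 — peak 7.

7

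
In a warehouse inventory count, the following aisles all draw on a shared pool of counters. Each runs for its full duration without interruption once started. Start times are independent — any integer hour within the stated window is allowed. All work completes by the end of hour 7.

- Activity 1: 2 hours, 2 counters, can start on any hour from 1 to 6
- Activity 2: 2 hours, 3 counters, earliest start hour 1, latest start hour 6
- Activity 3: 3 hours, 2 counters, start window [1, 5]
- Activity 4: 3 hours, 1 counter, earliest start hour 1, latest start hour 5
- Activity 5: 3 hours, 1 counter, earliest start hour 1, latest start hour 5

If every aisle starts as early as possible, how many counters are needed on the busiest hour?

Early-start schedule: Activity 1@1, Activity 2@1, Activity 3@1, Activity 4@1, Activity 5@1.
Load per hour: hour 1: 9, hour 2: 9, hour 3: 4, hour 4: 0, hour 5: 0, hour 6: 0, hour 7: 0.
Peak is 9.

9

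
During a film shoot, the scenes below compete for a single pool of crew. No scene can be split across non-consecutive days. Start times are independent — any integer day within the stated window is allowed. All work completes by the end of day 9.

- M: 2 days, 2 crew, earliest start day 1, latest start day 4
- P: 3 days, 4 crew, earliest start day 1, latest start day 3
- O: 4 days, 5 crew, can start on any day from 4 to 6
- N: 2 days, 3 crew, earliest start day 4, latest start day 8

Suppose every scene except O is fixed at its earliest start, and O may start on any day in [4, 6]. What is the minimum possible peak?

6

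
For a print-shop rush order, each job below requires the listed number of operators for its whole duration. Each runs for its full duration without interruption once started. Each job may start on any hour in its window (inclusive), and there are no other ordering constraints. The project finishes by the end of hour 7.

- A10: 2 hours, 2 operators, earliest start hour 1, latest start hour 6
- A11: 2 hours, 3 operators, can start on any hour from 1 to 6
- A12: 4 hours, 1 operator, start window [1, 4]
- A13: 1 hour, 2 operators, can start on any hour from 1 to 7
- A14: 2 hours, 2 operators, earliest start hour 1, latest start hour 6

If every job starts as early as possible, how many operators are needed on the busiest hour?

Early-start schedule: A10@1, A11@1, A12@1, A13@1, A14@1.
Load per hour: hour 1: 10, hour 2: 8, hour 3: 1, hour 4: 1, hour 5: 0, hour 6: 0, hour 7: 0.
Peak is 10.

10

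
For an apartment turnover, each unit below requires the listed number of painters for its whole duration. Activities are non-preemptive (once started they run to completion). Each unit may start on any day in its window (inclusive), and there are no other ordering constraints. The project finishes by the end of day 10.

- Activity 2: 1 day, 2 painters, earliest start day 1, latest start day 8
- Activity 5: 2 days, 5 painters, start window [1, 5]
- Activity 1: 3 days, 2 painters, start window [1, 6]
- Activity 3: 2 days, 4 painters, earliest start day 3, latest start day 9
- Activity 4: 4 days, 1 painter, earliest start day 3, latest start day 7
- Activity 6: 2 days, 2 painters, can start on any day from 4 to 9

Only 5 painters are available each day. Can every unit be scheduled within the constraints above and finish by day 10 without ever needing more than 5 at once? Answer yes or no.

yes

Schedule Activity 2@1, Activity 5@2, Activity 1@4, Activity 3@7, Activity 4@4, Activity 6@4: d1:2  d2:5  d3:5  d4:5  d5:5  d6:3  d7:5  d8:4  d9:0  d10:0 — peak 5 ≤ 5.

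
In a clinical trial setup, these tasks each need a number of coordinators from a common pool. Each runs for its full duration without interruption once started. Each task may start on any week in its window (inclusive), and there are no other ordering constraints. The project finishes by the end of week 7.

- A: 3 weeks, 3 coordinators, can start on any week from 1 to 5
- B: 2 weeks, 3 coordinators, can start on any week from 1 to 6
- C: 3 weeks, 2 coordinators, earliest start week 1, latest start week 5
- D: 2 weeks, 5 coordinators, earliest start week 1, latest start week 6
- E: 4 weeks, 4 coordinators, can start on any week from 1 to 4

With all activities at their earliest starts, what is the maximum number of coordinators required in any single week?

17

Early-start schedule: A@1, B@1, C@1, D@1, E@1.
Load per week: week 1: 17, week 2: 17, week 3: 9, week 4: 4, week 5: 0, week 6: 0, week 7: 0.
Peak is 17.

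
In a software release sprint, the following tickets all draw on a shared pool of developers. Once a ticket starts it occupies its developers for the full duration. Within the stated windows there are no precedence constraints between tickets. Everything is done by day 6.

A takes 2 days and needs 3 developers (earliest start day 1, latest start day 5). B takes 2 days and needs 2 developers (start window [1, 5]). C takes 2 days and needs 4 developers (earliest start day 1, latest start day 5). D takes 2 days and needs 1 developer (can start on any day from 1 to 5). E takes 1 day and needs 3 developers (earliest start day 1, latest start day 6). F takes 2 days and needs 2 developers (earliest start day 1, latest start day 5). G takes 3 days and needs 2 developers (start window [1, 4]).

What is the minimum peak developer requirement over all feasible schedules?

6

Early-start (A@1, B@1, C@1, D@1, E@1, F@1, G@1) gives peak 17: d1:17  d2:14  d3:2  d4:0  d5:0  d6:0.
Shift C→3, E→6, F→5, G→3.
Schedule A@1, B@1, C@3, D@1, E@6, F@5, G@3: d1:6  d2:6  d3:6  d4:6  d5:4  d6:5 — peak 6.
Total developer-days = 33 over 6 days ⇒ peak ≥ ⌈33/6⌉ = 6, so 6 is optimal.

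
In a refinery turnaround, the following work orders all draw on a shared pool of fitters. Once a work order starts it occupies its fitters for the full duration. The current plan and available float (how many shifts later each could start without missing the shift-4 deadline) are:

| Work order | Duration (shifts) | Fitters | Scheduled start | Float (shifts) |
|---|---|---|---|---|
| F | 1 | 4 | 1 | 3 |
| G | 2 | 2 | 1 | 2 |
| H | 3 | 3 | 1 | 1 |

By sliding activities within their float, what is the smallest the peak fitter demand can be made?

5

Early-start (F@1, G@1, H@1) gives peak 9: s1:9  s2:5  s3:3  s4:0.
Shift G→2, H→2.
Schedule F@1, G@2, H@2: s1:4  s2:5  s3:5  s4:3 — peak 5.
Total fitter-shifts = 17 over 4 shifts ⇒ peak ≥ ⌈17/4⌉ = 5, so 5 is optimal.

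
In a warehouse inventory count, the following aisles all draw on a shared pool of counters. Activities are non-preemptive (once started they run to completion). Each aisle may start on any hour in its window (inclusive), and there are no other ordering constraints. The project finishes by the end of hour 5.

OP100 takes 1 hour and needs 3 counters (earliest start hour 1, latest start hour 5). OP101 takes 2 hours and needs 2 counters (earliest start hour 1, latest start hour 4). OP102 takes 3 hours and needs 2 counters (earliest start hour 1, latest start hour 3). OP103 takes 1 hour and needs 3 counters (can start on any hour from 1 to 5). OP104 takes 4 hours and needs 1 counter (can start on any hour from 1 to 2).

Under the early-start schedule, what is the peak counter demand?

11

Early-start schedule: OP100@1, OP101@1, OP102@1, OP103@1, OP104@1.
Load per hour: hour 1: 11, hour 2: 5, hour 3: 3, hour 4: 1, hour 5: 0.
Peak is 11.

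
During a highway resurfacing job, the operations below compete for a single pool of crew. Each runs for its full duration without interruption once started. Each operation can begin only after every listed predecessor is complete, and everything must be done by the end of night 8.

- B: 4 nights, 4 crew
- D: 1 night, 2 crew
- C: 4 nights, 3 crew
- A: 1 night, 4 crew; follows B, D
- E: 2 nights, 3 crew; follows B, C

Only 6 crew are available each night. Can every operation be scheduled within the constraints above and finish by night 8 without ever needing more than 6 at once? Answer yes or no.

The minimum achievable peak is 7; 6 < 7, so no feasible schedule stays within the cap.

no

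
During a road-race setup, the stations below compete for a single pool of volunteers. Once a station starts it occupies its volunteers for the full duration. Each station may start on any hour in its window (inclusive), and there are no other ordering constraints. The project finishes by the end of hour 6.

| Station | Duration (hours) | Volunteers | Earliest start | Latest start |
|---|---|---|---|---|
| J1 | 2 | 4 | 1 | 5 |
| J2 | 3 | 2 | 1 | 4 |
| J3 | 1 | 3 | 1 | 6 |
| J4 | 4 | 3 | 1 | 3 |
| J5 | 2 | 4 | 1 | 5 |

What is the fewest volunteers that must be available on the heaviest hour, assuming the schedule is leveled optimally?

Early-start (J1@1, J2@1, J3@1, J4@1, J5@1) gives peak 16: h1:16  h2:13  h3:5  h4:3  h5:0  h6:0.
Shift J3→4, J4→3, J5→5.
Schedule J1@1, J2@1, J3@4, J4@3, J5@5: h1:6  h2:6  h3:5  h4:6  h5:7  h6:7 — peak 7.
Total volunteer-hours = 37 over 6 hours ⇒ peak ≥ ⌈37/6⌉ = 7, so 7 is optimal.

7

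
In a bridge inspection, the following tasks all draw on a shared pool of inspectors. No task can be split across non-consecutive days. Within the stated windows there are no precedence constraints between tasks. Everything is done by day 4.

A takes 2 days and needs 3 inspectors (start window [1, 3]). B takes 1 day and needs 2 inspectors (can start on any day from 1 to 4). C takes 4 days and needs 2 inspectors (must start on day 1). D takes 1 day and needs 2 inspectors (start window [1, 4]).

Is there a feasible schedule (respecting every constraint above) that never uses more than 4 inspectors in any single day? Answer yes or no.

no

Total inspector-days = 18; over 4 days the average is 18/4 > 4, so some day must exceed 4.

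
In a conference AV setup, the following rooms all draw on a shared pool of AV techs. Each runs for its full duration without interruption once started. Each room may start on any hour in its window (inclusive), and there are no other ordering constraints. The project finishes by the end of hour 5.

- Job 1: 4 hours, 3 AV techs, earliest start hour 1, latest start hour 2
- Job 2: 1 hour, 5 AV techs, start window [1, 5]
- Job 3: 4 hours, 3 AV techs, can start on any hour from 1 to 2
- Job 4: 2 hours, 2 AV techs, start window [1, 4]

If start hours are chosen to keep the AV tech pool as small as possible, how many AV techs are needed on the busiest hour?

8

Early-start (Job 1@1, Job 2@1, Job 3@1, Job 4@1) gives peak 13: h1:13  h2:8  h3:6  h4:6  h5:0.
Shift Job 3→2, Job 4→2.
Schedule Job 1@1, Job 2@1, Job 3@2, Job 4@2: h1:8  h2:8  h3:8  h4:6  h5:3 — peak 8.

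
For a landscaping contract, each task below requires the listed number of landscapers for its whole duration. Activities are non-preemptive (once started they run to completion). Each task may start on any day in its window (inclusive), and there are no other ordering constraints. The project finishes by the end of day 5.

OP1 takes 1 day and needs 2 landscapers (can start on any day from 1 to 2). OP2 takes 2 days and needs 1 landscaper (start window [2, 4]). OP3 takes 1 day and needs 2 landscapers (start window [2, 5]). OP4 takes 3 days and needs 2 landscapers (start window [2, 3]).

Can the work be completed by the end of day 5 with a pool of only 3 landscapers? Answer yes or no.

yes

Schedule OP1@1, OP2@2, OP3@2, OP4@3: d1:2  d2:3  d3:3  d4:2  d5:2 — peak 3 ≤ 3.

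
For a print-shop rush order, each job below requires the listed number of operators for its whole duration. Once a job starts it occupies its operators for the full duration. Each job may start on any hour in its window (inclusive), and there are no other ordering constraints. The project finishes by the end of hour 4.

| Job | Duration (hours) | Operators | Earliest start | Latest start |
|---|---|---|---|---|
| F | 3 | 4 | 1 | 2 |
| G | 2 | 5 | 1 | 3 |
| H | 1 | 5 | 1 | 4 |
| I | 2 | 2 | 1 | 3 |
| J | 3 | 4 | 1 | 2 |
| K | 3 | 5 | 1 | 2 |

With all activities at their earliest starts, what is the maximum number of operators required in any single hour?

25

Early-start schedule: F@1, G@1, H@1, I@1, J@1, K@1.
Load per hour: hour 1: 25, hour 2: 20, hour 3: 13, hour 4: 0.
Peak is 25.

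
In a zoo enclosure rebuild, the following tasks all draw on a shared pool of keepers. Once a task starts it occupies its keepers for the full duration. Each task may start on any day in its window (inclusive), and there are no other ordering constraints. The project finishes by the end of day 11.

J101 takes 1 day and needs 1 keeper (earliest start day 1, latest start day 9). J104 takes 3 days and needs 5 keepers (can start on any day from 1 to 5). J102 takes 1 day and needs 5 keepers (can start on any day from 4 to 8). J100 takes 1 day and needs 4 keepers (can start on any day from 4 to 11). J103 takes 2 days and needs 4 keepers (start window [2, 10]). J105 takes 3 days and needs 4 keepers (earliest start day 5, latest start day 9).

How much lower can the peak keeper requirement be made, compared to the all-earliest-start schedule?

Early-start peak: d1:6  d2:9  d3:9  d4:9  d5:4  d6:4  d7:4  d8:0  d9:0  d10:0  d11:0 ⇒ 9.
Leveled (J101@1, J104@2, J102@5, J100@6, J103@7, J105@9): d1:1  d2:5  d3:5  d4:5  d5:5  d6:4  d7:4  d8:4  d9:4  d10:4  d11:4 ⇒ 5.
Reduction 9 − 5 = 4.

4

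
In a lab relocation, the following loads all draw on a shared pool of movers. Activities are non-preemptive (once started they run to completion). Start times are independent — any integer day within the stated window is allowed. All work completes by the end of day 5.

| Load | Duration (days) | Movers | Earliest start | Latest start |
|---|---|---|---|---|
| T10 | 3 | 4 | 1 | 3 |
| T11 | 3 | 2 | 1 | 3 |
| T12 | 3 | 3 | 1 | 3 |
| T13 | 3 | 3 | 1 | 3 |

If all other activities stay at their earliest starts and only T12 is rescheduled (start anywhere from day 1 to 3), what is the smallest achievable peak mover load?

12

T12@1: d1:12  d2:12  d3:12  d4:0  d5:0 → peak 12
T12@2: d1:9  d2:12  d3:12  d4:3  d5:0 → peak 12
T12@3: d1:9  d2:9  d3:12  d4:3  d5:3 → peak 12
Best is T12@1, peak 12.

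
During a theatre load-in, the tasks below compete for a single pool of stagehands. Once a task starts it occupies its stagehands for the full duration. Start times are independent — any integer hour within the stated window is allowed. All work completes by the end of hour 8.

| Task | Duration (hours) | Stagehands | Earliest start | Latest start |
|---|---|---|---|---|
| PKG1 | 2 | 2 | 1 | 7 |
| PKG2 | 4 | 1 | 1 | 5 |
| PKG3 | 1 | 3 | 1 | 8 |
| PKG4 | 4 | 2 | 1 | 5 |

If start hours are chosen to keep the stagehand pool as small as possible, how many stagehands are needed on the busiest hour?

3

Early-start (PKG1@1, PKG2@1, PKG3@1, PKG4@1) gives peak 8: h1:8  h2:5  h3:3  h4:3  h5:0  h6:0  h7:0  h8:0.
Shift PKG3→7, PKG4→3.
Schedule PKG1@1, PKG2@1, PKG3@7, PKG4@3: h1:3  h2:3  h3:3  h4:3  h5:2  h6:2  h7:3  h8:0 — peak 3.
Total stagehand-hours = 19 over 8 hours ⇒ peak ≥ ⌈19/8⌉ = 3, so 3 is optimal.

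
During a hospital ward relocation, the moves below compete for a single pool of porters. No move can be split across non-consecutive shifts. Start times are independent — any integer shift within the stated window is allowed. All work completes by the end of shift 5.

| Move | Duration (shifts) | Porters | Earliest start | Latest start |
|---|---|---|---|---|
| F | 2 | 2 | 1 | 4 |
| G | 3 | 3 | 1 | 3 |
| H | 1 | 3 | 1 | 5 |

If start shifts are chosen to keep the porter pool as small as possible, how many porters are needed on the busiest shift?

Early-start (F@1, G@1, H@1) gives peak 8: s1:8  s2:5  s3:3  s4:0  s5:0.
Shift H→4.
Schedule F@1, G@1, H@4: s1:5  s2:5  s3:3  s4:3  s5:0 — peak 5.

5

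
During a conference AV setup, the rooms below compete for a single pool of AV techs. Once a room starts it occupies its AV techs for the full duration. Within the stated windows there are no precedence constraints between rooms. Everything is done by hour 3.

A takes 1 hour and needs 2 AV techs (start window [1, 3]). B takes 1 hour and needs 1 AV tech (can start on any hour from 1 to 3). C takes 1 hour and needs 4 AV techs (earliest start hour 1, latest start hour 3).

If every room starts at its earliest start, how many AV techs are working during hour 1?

7

At early start, hour 1 has: A, B, C.
Demand: 2 + 1 + 4 = 7.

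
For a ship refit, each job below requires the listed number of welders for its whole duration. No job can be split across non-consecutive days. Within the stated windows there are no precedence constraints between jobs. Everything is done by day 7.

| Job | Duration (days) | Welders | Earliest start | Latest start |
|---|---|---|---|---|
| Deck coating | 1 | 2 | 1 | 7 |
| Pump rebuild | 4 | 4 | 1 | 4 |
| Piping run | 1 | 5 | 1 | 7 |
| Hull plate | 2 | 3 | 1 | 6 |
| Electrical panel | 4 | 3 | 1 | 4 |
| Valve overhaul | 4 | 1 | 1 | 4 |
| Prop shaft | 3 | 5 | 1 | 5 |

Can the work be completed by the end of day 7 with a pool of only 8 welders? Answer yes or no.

no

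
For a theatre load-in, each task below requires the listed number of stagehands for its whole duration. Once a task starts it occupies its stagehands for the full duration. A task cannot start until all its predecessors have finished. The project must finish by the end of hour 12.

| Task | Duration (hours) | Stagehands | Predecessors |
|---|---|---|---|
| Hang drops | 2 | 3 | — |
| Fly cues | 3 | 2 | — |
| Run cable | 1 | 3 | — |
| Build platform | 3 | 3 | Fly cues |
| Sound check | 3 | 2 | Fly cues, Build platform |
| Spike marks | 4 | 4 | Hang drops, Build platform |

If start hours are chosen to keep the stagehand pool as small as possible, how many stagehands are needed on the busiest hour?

Early-start (Hang drops@1, Fly cues@1, Run cable@1, Build platform@4, Sound check@7, Spike marks@7) gives peak 8: h1:8  h2:5  h3:2  h4:3  h5:3  h6:3  h7:6  h8:6  h9:6  h10:4  h11:0  h12:0.
Shift Run cable→3.
Schedule Hang drops@1, Fly cues@1, Run cable@3, Build platform@4, Sound check@7, Spike marks@7: h1:5  h2:5  h3:5  h4:3  h5:3  h6:3  h7:6  h8:6  h9:6  h10:4  h11:0  h12:0 — peak 6.

6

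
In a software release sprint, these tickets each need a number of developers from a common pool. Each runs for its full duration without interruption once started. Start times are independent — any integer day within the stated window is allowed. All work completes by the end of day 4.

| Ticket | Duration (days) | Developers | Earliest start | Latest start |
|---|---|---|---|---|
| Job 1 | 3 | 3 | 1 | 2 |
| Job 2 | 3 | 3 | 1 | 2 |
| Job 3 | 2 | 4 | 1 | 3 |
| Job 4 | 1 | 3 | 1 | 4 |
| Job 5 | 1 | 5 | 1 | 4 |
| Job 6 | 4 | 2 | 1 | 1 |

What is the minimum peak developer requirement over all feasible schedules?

12

Early-start (Job 1@1, Job 2@1, Job 3@1, Job 4@1, Job 5@1, Job 6@1) gives peak 20: d1:20  d2:12  d3:8  d4:2.
Shift Job 4→3, Job 5→4.
Schedule Job 1@1, Job 2@1, Job 3@1, Job 4@3, Job 5@4, Job 6@1: d1:12  d2:12  d3:11  d4:7 — peak 12.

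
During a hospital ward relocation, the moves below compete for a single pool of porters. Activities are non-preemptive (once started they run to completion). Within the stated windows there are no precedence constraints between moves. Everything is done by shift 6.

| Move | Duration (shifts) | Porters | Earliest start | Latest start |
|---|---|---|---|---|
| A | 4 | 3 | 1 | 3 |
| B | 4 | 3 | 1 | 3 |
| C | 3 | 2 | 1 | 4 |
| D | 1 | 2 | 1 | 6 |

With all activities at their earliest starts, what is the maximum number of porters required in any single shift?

10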